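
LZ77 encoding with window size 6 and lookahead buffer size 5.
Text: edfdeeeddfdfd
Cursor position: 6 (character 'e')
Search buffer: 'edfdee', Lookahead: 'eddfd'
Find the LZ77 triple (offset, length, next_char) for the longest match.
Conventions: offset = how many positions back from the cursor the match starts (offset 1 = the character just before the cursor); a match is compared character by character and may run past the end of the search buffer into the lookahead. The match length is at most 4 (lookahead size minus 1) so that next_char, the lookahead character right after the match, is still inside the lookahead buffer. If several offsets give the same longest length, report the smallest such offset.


Try each offset into the search buffer:
  offset=1 (pos 5, char 'e'): match length 1
  offset=2 (pos 4, char 'e'): match length 1
  offset=3 (pos 3, char 'd'): match length 0
  offset=4 (pos 2, char 'f'): match length 0
  offset=5 (pos 1, char 'd'): match length 0
  offset=6 (pos 0, char 'e'): match length 2
Longest match has length 2 at offset 6.
next_char = character at position 6 + 2 = 8 -> 'd'

Best match: offset=6, length=2 (matching 'ed' starting at position 0)
LZ77 triple: (6, 2, 'd')


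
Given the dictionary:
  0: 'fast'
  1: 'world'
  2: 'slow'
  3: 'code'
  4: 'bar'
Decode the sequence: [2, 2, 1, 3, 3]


Look up each index in the dictionary:
  2 -> 'slow'
  2 -> 'slow'
  1 -> 'world'
  3 -> 'code'
  3 -> 'code'

Decoded: "slow slow world code code"


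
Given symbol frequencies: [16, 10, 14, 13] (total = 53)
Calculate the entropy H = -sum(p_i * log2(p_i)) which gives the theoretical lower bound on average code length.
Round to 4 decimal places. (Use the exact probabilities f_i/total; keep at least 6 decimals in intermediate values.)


Per-symbol terms -p_i * log2(p_i) with p_i = f_i/53:
  p = 16/53 = 0.301887: log2(p) = -1.727920, -p*log2(p) = 0.521636
  p = 10/53 = 0.188679: log2(p) = -2.405992, -p*log2(p) = 0.453961
  p = 14/53 = 0.264151: log2(p) = -1.920566, -p*log2(p) = 0.507319
  p = 13/53 = 0.245283: log2(p) = -2.027481, -p*log2(p) = 0.497307
H = 0.521636 + 0.453961 + 0.507319 + 0.497307 = 1.980223

H = 1.9802 bits/symbol


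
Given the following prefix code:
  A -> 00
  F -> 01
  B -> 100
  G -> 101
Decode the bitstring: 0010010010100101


Decoding step by step:
Bits 00 -> A
Bits 100 -> B
Bits 100 -> B
Bits 101 -> G
Bits 00 -> A
Bits 101 -> G


Decoded message: ABBGAG


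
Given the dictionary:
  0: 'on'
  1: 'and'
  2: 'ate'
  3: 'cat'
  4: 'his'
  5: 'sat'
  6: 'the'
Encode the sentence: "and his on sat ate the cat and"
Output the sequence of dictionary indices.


Look up each word in the dictionary:
  'and' -> 1
  'his' -> 4
  'on' -> 0
  'sat' -> 5
  'ate' -> 2
  'the' -> 6
  'cat' -> 3
  'and' -> 1

Encoded: [1, 4, 0, 5, 2, 6, 3, 1]


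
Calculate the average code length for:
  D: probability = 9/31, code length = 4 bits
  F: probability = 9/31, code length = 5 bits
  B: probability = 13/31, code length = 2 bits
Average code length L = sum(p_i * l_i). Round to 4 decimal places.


Weighted contributions p_i * l_i:
  D: (9/31) * 4 = 36/31
  F: (9/31) * 5 = 45/31
  B: (13/31) * 2 = 26/31
Sum = (36 + 45 + 26)/31 = 107/31

L = 107/31 = 3.4516 bits/symbol


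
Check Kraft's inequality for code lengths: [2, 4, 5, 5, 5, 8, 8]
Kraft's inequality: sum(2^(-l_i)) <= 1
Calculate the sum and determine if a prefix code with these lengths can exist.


Sum = 2^(-2) + 2^(-4) + 2^(-5) + 2^(-5) + 2^(-5) + 2^(-8) + 2^(-8)
    = 0.25 + 0.0625 + 0.03125 + 0.03125 + 0.03125 + 0.00390625 + 0.00390625
    = 106/256 = 0.4140625
Since 0.4140625 <= 1, Kraft's inequality IS satisfied.
A prefix code with these lengths CAN exist.

Kraft sum = 0.4140625. Satisfied.


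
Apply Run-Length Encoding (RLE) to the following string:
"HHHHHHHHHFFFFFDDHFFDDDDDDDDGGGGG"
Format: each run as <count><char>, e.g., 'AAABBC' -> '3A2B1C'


Scanning runs left to right:
  i=0: run of 'H' x 9 -> '9H'
  i=9: run of 'F' x 5 -> '5F'
  i=14: run of 'D' x 2 -> '2D'
  i=16: run of 'H' x 1 -> '1H'
  i=17: run of 'F' x 2 -> '2F'
  i=19: run of 'D' x 8 -> '8D'
  i=27: run of 'G' x 5 -> '5G'

RLE = 9H5F2D1H2F8D5G


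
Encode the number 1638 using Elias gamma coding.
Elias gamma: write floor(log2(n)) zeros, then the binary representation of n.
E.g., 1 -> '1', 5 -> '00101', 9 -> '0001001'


num_bits = floor(log2(1638)) + 1 = 11
leading_zeros = num_bits - 1 = 10
binary(1638) = 11001100110

Elias gamma(1638) = '0000000000' + '11001100110' = 000000000011001100110 (21 bits)


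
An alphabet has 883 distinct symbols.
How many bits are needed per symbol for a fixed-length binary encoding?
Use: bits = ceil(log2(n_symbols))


log2(883) = 9.7863
Bracket: 2^9 = 512 < 883 <= 2^10 = 1024
So ceil(log2(883)) = 10

bits = ceil(log2(883)) = ceil(9.7863) = 10 bits


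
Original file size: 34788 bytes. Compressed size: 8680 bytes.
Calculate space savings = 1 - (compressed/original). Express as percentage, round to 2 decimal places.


ratio = compressed/original = 8680/34788 = 0.249511
savings = 1 - ratio = 1 - 0.249511 = 0.750489
as a percentage: 0.750489 * 100 = 75.05%

Space savings = 1 - 8680/34788 = 75.05%


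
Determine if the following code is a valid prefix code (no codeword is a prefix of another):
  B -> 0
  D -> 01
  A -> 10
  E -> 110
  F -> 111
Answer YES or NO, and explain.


Checking each pair (does one codeword prefix another?):
  B='0' vs D='01': prefix -- VIOLATION

NO -- this is NOT a valid prefix code. B (0) is a prefix of D (01).


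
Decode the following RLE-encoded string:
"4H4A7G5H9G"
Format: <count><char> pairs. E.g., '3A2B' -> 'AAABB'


Expanding each <count><char> pair:
  4H -> 'HHHH'
  4A -> 'AAAA'
  7G -> 'GGGGGGG'
  5H -> 'HHHHH'
  9G -> 'GGGGGGGGG'

Decoded = HHHHAAAAGGGGGGGHHHHHGGGGGGGGG


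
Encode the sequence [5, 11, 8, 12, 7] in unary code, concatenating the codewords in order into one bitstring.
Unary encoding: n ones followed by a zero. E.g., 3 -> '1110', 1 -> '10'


Encode each number as n ones followed by a terminating 0:
  5 -> 111110 (6 bits)
  11 -> 111111111110 (12 bits)
  8 -> 111111110 (9 bits)
  12 -> 1111111111110 (13 bits)
  7 -> 11111110 (8 bits)
Total length = 6 + 12 + 9 + 13 + 8 = 48 bits.

Unary([5, 11, 8, 12, 7]) = 111110111111111110111111110111111111111011111110 (48 bits)


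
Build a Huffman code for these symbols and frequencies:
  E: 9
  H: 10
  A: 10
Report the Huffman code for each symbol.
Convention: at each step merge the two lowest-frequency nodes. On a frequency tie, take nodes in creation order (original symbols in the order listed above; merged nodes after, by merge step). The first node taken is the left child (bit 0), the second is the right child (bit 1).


Huffman tree construction:
Step 1: Merge E(9) + H(10) = 19
Step 2: Merge A(10) + (E+H)(19) = 29
Read each symbol's code off the tree from the root (left child = 0, right child = 1).

Codes:
  E: 10 (length 2)
  H: 11 (length 2)
  A: 0 (length 1)
Average code length: 48/29 = 1.6552 bits/symbol


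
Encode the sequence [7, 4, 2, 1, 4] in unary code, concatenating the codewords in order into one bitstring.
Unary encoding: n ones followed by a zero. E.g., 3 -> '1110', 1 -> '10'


Encode each number as n ones followed by a terminating 0:
  7 -> 11111110 (8 bits)
  4 -> 11110 (5 bits)
  2 -> 110 (3 bits)
  1 -> 10 (2 bits)
  4 -> 11110 (5 bits)
Total length = 8 + 5 + 3 + 2 + 5 = 23 bits.

Unary([7, 4, 2, 1, 4]) = 11111110111101101011110 (23 bits)


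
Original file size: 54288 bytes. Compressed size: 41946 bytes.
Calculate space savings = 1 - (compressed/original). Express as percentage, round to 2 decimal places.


ratio = compressed/original = 41946/54288 = 0.772657
savings = 1 - ratio = 1 - 0.772657 = 0.227343
as a percentage: 0.227343 * 100 = 22.73%

Space savings = 1 - 41946/54288 = 22.73%


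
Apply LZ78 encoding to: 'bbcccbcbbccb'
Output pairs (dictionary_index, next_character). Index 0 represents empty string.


LZ78 encoding steps:
Dictionary: {0: ''}
Step 1: w='' (idx 0), next='b' -> output (0, 'b'), add 'b' as idx 1
Step 2: w='b' (idx 1), next='c' -> output (1, 'c'), add 'bc' as idx 2
Step 3: w='' (idx 0), next='c' -> output (0, 'c'), add 'c' as idx 3
Step 4: w='c' (idx 3), next='b' -> output (3, 'b'), add 'cb' as idx 4
Step 5: w='cb' (idx 4), next='b' -> output (4, 'b'), add 'cbb' as idx 5
Step 6: w='c' (idx 3), next='c' -> output (3, 'c'), add 'cc' as idx 6
Step 7: w='b' (idx 1), end of input -> output (1, '')


Encoded: [(0, 'b'), (1, 'c'), (0, 'c'), (3, 'b'), (4, 'b'), (3, 'c'), (1, '')]


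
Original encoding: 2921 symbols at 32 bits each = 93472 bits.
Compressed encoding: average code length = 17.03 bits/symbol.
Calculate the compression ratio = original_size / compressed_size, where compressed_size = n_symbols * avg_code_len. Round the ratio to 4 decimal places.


original_size = n_symbols * orig_bits = 2921 * 32 = 93472 bits
compressed_size = n_symbols * avg_code_len = 2921 * 17.03 = 49744.63 bits
ratio = original_size / compressed_size = 93472 / 49744.63 = 1.879

Compression ratio = 1.879


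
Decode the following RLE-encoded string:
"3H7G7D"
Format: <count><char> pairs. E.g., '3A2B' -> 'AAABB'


Expanding each <count><char> pair:
  3H -> 'HHH'
  7G -> 'GGGGGGG'
  7D -> 'DDDDDDD'

Decoded = HHHGGGGGGGDDDDDDD


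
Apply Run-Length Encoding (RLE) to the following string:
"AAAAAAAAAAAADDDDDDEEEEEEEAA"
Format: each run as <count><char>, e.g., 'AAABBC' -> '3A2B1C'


Scanning runs left to right:
  i=0: run of 'A' x 12 -> '12A'
  i=12: run of 'D' x 6 -> '6D'
  i=18: run of 'E' x 7 -> '7E'
  i=25: run of 'A' x 2 -> '2A'

RLE = 12A6D7E2A


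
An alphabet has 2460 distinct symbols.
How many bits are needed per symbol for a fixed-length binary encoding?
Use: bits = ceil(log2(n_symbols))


log2(2460) = 11.2644
Bracket: 2^11 = 2048 < 2460 <= 2^12 = 4096
So ceil(log2(2460)) = 12

bits = ceil(log2(2460)) = ceil(11.2644) = 12 bits


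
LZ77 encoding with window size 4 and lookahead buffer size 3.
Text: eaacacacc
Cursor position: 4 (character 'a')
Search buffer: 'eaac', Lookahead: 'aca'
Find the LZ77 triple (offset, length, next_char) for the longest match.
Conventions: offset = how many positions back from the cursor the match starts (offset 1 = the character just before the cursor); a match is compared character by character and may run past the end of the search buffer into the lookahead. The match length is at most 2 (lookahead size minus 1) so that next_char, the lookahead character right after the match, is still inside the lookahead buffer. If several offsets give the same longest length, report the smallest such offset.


Try each offset into the search buffer:
  offset=1 (pos 3, char 'c'): match length 0
  offset=2 (pos 2, char 'a'): match length 2
  offset=3 (pos 1, char 'a'): match length 1
  offset=4 (pos 0, char 'e'): match length 0
Longest match has length 2 at offset 2.
next_char = character at position 4 + 2 = 6 -> 'a'

Best match: offset=2, length=2 (matching 'ac' starting at position 2)
LZ77 triple: (2, 2, 'a')


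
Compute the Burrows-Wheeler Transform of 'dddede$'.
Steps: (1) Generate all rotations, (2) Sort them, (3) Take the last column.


Rotations (sorted):
  0: $dddede -> last char: e
  1: dddede$ -> last char: $
  2: ddede$d -> last char: d
  3: de$ddde -> last char: e
  4: dede$dd -> last char: d
  5: e$ddded -> last char: d
  6: ede$ddd -> last char: d


BWT = e$deddd


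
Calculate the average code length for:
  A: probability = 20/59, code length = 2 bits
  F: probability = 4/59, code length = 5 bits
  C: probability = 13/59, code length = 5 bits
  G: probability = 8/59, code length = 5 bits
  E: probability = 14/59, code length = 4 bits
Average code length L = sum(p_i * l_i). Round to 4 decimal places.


Weighted contributions p_i * l_i:
  A: (20/59) * 2 = 40/59
  F: (4/59) * 5 = 20/59
  C: (13/59) * 5 = 65/59
  G: (8/59) * 5 = 40/59
  E: (14/59) * 4 = 56/59
Sum = (40 + 20 + 65 + 40 + 56)/59 = 221/59

L = 221/59 = 3.7458 bits/symbol


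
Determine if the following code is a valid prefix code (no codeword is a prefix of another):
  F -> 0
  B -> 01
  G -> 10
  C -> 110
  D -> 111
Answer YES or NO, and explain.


Checking each pair (does one codeword prefix another?):
  F='0' vs B='01': prefix -- VIOLATION

NO -- this is NOT a valid prefix code. F (0) is a prefix of B (01).


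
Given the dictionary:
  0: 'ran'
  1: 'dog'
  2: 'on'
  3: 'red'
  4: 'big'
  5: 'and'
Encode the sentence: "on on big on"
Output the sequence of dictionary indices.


Look up each word in the dictionary:
  'on' -> 2
  'on' -> 2
  'big' -> 4
  'on' -> 2

Encoded: [2, 2, 4, 2]


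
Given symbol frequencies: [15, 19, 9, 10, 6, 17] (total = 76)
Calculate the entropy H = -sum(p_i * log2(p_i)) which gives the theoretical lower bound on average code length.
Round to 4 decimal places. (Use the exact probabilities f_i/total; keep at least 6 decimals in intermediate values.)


Per-symbol terms -p_i * log2(p_i) with p_i = f_i/76:
  p = 15/76 = 0.197368: log2(p) = -2.341037, -p*log2(p) = 0.462047
  p = 19/76 = 0.250000: log2(p) = -2.000000, -p*log2(p) = 0.500000
  p = 9/76 = 0.118421: log2(p) = -3.078003, -p*log2(p) = 0.364500
  p = 10/76 = 0.131579: log2(p) = -2.925999, -p*log2(p) = 0.385000
  p = 6/76 = 0.078947: log2(p) = -3.662965, -p*log2(p) = 0.289181
  p = 17/76 = 0.223684: log2(p) = -2.160465, -p*log2(p) = 0.483262
H = 0.462047 + 0.500000 + 0.364500 + 0.385000 + 0.289181 + 0.483262 = 2.483990

H = 2.484 bits/symbol


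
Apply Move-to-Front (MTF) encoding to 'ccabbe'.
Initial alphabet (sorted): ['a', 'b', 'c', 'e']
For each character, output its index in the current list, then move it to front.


MTF encoding:
'c': index 2 in ['a', 'b', 'c', 'e'] -> ['c', 'a', 'b', 'e']
'c': index 0 in ['c', 'a', 'b', 'e'] -> ['c', 'a', 'b', 'e']
'a': index 1 in ['c', 'a', 'b', 'e'] -> ['a', 'c', 'b', 'e']
'b': index 2 in ['a', 'c', 'b', 'e'] -> ['b', 'a', 'c', 'e']
'b': index 0 in ['b', 'a', 'c', 'e'] -> ['b', 'a', 'c', 'e']
'e': index 3 in ['b', 'a', 'c', 'e'] -> ['e', 'b', 'a', 'c']


Output: [2, 0, 1, 2, 0, 3]


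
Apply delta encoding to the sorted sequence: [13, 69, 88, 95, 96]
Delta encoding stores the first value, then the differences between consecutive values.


First value: 13
Deltas:
  69 - 13 = 56
  88 - 69 = 19
  95 - 88 = 7
  96 - 95 = 1


Delta encoded: [13, 56, 19, 7, 1]


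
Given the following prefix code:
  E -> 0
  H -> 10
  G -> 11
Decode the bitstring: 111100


Decoding step by step:
Bits 11 -> G
Bits 11 -> G
Bits 0 -> E
Bits 0 -> E


Decoded message: GGEE


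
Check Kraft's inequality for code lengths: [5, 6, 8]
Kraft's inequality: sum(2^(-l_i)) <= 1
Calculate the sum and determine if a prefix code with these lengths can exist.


Sum = 2^(-5) + 2^(-6) + 2^(-8)
    = 0.03125 + 0.015625 + 0.00390625
    = 13/256 = 0.05078125
Since 0.05078125 <= 1, Kraft's inequality IS satisfied.
A prefix code with these lengths CAN exist.

Kraft sum = 0.05078125. Satisfied.


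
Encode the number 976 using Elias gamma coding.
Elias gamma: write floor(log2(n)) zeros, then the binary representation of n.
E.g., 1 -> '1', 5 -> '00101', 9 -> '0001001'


num_bits = floor(log2(976)) + 1 = 10
leading_zeros = num_bits - 1 = 9
binary(976) = 1111010000

Elias gamma(976) = '000000000' + '1111010000' = 0000000001111010000 (19 bits)


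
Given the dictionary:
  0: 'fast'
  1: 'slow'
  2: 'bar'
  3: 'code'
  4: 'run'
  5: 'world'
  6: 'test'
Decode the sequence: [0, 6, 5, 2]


Look up each index in the dictionary:
  0 -> 'fast'
  6 -> 'test'
  5 -> 'world'
  2 -> 'bar'

Decoded: "fast test world bar"


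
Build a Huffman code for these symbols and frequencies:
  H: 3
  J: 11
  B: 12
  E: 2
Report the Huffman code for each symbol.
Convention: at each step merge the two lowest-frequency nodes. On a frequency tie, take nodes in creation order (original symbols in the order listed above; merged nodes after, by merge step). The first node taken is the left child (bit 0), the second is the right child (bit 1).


Huffman tree construction:
Step 1: Merge E(2) + H(3) = 5
Step 2: Merge (E+H)(5) + J(11) = 16
Step 3: Merge B(12) + ((E+H)+J)(16) = 28
Read each symbol's code off the tree from the root (left child = 0, right child = 1).

Codes:
  H: 101 (length 3)
  J: 11 (length 2)
  B: 0 (length 1)
  E: 100 (length 3)
Average code length: 49/28 = 1.7500 bits/symbol


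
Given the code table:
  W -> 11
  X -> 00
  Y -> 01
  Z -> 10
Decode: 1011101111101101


Decoding:
10 -> Z
11 -> W
10 -> Z
11 -> W
11 -> W
10 -> Z
11 -> W
01 -> Y


Result: ZWZWWZWY


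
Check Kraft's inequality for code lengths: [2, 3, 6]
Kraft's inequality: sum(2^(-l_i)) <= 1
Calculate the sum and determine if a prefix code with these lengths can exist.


Sum = 2^(-2) + 2^(-3) + 2^(-6)
    = 0.25 + 0.125 + 0.015625
    = 25/64 = 0.390625
Since 0.390625 <= 1, Kraft's inequality IS satisfied.
A prefix code with these lengths CAN exist.

Kraft sum = 0.390625. Satisfied.


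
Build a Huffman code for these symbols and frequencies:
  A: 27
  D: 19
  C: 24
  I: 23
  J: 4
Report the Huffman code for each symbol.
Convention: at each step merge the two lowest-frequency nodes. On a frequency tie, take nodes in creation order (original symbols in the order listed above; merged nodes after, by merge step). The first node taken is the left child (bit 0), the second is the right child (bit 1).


Huffman tree construction:
Step 1: Merge J(4) + D(19) = 23
Step 2: Merge I(23) + (J+D)(23) = 46
Step 3: Merge C(24) + A(27) = 51
Step 4: Merge (I+(J+D))(46) + (C+A)(51) = 97
Read each symbol's code off the tree from the root (left child = 0, right child = 1).

Codes:
  A: 11 (length 2)
  D: 011 (length 3)
  C: 10 (length 2)
  I: 00 (length 2)
  J: 010 (length 3)
Average code length: 217/97 = 2.2371 bits/symbol


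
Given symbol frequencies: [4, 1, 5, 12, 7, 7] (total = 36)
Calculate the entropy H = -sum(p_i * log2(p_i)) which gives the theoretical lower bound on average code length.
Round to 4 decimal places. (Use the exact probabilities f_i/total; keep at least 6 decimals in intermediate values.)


Per-symbol terms -p_i * log2(p_i) with p_i = f_i/36:
  p = 4/36 = 0.111111: log2(p) = -3.169925, -p*log2(p) = 0.352214
  p = 1/36 = 0.027778: log2(p) = -5.169925, -p*log2(p) = 0.143609
  p = 5/36 = 0.138889: log2(p) = -2.847997, -p*log2(p) = 0.395555
  p = 12/36 = 0.333333: log2(p) = -1.584963, -p*log2(p) = 0.528321
  p = 7/36 = 0.194444: log2(p) = -2.362570, -p*log2(p) = 0.459389
  p = 7/36 = 0.194444: log2(p) = -2.362570, -p*log2(p) = 0.459389
H = 0.352214 + 0.143609 + 0.395555 + 0.528321 + 0.459389 + 0.459389 = 2.338477

H = 2.3385 bits/symbol


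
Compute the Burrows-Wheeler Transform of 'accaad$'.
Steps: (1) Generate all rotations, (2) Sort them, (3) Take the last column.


Rotations (sorted):
  0: $accaad -> last char: d
  1: aad$acc -> last char: c
  2: accaad$ -> last char: $
  3: ad$acca -> last char: a
  4: caad$ac -> last char: c
  5: ccaad$a -> last char: a
  6: d$accaa -> last char: a


BWT = dc$acaa


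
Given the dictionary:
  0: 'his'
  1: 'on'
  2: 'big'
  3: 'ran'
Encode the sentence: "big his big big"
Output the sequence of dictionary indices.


Look up each word in the dictionary:
  'big' -> 2
  'his' -> 0
  'big' -> 2
  'big' -> 2

Encoded: [2, 0, 2, 2]


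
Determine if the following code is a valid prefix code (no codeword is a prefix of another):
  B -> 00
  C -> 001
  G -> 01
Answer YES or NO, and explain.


Checking each pair (does one codeword prefix another?):
  B='00' vs C='001': prefix -- VIOLATION

NO -- this is NOT a valid prefix code. B (00) is a prefix of C (001).


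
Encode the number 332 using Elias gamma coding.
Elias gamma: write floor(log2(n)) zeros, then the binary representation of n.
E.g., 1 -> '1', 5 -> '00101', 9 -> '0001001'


num_bits = floor(log2(332)) + 1 = 9
leading_zeros = num_bits - 1 = 8
binary(332) = 101001100

Elias gamma(332) = '00000000' + '101001100' = 00000000101001100 (17 bits)


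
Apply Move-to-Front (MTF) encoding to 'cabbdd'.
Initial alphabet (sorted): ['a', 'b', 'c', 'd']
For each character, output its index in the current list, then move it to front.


MTF encoding:
'c': index 2 in ['a', 'b', 'c', 'd'] -> ['c', 'a', 'b', 'd']
'a': index 1 in ['c', 'a', 'b', 'd'] -> ['a', 'c', 'b', 'd']
'b': index 2 in ['a', 'c', 'b', 'd'] -> ['b', 'a', 'c', 'd']
'b': index 0 in ['b', 'a', 'c', 'd'] -> ['b', 'a', 'c', 'd']
'd': index 3 in ['b', 'a', 'c', 'd'] -> ['d', 'b', 'a', 'c']
'd': index 0 in ['d', 'b', 'a', 'c'] -> ['d', 'b', 'a', 'c']


Output: [2, 1, 2, 0, 3, 0]


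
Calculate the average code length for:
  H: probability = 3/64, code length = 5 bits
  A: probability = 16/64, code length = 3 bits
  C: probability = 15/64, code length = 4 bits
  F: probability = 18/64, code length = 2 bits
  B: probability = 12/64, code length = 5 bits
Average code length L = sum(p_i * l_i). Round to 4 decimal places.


Weighted contributions p_i * l_i:
  H: (3/64) * 5 = 15/64
  A: (16/64) * 3 = 48/64
  C: (15/64) * 4 = 60/64
  F: (18/64) * 2 = 36/64
  B: (12/64) * 5 = 60/64
Sum = (15 + 48 + 60 + 36 + 60)/64 = 219/64

L = 219/64 = 3.4219 bits/symbol


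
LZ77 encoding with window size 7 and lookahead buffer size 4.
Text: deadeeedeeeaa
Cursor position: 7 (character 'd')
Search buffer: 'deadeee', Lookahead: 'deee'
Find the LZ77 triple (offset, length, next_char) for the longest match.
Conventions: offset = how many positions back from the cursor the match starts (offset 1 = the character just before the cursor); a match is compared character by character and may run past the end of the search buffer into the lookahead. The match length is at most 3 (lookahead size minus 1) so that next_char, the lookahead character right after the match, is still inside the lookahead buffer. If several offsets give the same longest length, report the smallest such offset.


Try each offset into the search buffer:
  offset=1 (pos 6, char 'e'): match length 0
  offset=2 (pos 5, char 'e'): match length 0
  offset=3 (pos 4, char 'e'): match length 0
  offset=4 (pos 3, char 'd'): match length 3
  offset=5 (pos 2, char 'a'): match length 0
  offset=6 (pos 1, char 'e'): match length 0
  offset=7 (pos 0, char 'd'): match length 2
Longest match has length 3 at offset 4.
next_char = character at position 7 + 3 = 10 -> 'e'

Best match: offset=4, length=3 (matching 'dee' starting at position 3)
LZ77 triple: (4, 3, 'e')


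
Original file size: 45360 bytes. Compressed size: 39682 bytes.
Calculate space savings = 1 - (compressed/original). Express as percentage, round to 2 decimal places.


ratio = compressed/original = 39682/45360 = 0.874824
savings = 1 - ratio = 1 - 0.874824 = 0.125176
as a percentage: 0.125176 * 100 = 12.52%

Space savings = 1 - 39682/45360 = 12.52%


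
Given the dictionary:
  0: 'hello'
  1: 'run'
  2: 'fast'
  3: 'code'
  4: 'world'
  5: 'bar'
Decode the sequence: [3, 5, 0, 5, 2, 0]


Look up each index in the dictionary:
  3 -> 'code'
  5 -> 'bar'
  0 -> 'hello'
  5 -> 'bar'
  2 -> 'fast'
  0 -> 'hello'

Decoded: "code bar hello bar fast hello"


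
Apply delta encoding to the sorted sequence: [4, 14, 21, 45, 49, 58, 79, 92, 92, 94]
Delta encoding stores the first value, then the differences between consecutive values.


First value: 4
Deltas:
  14 - 4 = 10
  21 - 14 = 7
  45 - 21 = 24
  49 - 45 = 4
  58 - 49 = 9
  79 - 58 = 21
  92 - 79 = 13
  92 - 92 = 0
  94 - 92 = 2


Delta encoded: [4, 10, 7, 24, 4, 9, 21, 13, 0, 2]


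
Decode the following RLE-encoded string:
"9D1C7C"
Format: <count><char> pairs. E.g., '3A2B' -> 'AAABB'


Expanding each <count><char> pair:
  9D -> 'DDDDDDDDD'
  1C -> 'C'
  7C -> 'CCCCCCC'

Decoded = DDDDDDDDDCCCCCCCC


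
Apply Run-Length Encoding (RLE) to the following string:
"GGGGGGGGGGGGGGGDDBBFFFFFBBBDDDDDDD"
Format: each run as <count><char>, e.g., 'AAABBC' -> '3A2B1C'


Scanning runs left to right:
  i=0: run of 'G' x 15 -> '15G'
  i=15: run of 'D' x 2 -> '2D'
  i=17: run of 'B' x 2 -> '2B'
  i=19: run of 'F' x 5 -> '5F'
  i=24: run of 'B' x 3 -> '3B'
  i=27: run of 'D' x 7 -> '7D'

RLE = 15G2D2B5F3B7D


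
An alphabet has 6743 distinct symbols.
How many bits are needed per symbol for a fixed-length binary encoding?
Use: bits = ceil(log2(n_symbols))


log2(6743) = 12.7192
Bracket: 2^12 = 4096 < 6743 <= 2^13 = 8192
So ceil(log2(6743)) = 13

bits = ceil(log2(6743)) = ceil(12.7192) = 13 bits


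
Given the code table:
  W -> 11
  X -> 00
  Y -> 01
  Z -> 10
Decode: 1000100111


Decoding:
10 -> Z
00 -> X
10 -> Z
01 -> Y
11 -> W


Result: ZXZYW


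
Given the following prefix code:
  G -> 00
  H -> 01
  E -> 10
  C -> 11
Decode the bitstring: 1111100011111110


Decoding step by step:
Bits 11 -> C
Bits 11 -> C
Bits 10 -> E
Bits 00 -> G
Bits 11 -> C
Bits 11 -> C
Bits 11 -> C
Bits 10 -> E


Decoded message: CCEGCCCE


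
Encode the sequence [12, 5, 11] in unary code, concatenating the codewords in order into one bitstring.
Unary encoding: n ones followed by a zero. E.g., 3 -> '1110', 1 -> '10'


Encode each number as n ones followed by a terminating 0:
  12 -> 1111111111110 (13 bits)
  5 -> 111110 (6 bits)
  11 -> 111111111110 (12 bits)
Total length = 13 + 6 + 12 = 31 bits.

Unary([12, 5, 11]) = 1111111111110111110111111111110 (31 bits)


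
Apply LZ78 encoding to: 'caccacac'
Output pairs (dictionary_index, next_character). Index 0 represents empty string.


LZ78 encoding steps:
Dictionary: {0: ''}
Step 1: w='' (idx 0), next='c' -> output (0, 'c'), add 'c' as idx 1
Step 2: w='' (idx 0), next='a' -> output (0, 'a'), add 'a' as idx 2
Step 3: w='c' (idx 1), next='c' -> output (1, 'c'), add 'cc' as idx 3
Step 4: w='a' (idx 2), next='c' -> output (2, 'c'), add 'ac' as idx 4
Step 5: w='ac' (idx 4), end of input -> output (4, '')


Encoded: [(0, 'c'), (0, 'a'), (1, 'c'), (2, 'c'), (4, '')]


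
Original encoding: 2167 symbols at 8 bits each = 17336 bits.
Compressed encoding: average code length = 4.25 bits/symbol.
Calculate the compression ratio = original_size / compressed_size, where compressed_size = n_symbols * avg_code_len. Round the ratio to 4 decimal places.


original_size = n_symbols * orig_bits = 2167 * 8 = 17336 bits
compressed_size = n_symbols * avg_code_len = 2167 * 4.25 = 9209.75 bits
ratio = original_size / compressed_size = 17336 / 9209.75 = 1.8824

Compression ratio = 1.8824


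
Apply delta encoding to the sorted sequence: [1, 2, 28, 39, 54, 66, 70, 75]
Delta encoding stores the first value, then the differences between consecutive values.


First value: 1
Deltas:
  2 - 1 = 1
  28 - 2 = 26
  39 - 28 = 11
  54 - 39 = 15
  66 - 54 = 12
  70 - 66 = 4
  75 - 70 = 5


Delta encoded: [1, 1, 26, 11, 15, 12, 4, 5]


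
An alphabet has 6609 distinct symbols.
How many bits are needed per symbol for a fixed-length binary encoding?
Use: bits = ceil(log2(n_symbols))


log2(6609) = 12.6902
Bracket: 2^12 = 4096 < 6609 <= 2^13 = 8192
So ceil(log2(6609)) = 13

bits = ceil(log2(6609)) = ceil(12.6902) = 13 bits


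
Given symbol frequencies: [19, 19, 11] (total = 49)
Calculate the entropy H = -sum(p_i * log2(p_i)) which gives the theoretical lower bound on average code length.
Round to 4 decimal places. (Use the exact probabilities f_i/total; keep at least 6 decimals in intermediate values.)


Per-symbol terms -p_i * log2(p_i) with p_i = f_i/49:
  p = 19/49 = 0.387755: log2(p) = -1.366782, -p*log2(p) = 0.529977
  p = 19/49 = 0.387755: log2(p) = -1.366782, -p*log2(p) = 0.529977
  p = 11/49 = 0.224490: log2(p) = -2.155278, -p*log2(p) = 0.483838
H = 0.529977 + 0.529977 + 0.483838 = 1.543792

H = 1.5438 bits/symbol


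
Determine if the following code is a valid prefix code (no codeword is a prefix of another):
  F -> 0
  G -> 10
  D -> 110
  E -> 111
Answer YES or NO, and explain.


Checking each pair (does one codeword prefix another?):
  F='0' vs G='10': no prefix
  F='0' vs D='110': no prefix
  F='0' vs E='111': no prefix
  G='10' vs F='0': no prefix
  G='10' vs D='110': no prefix
  G='10' vs E='111': no prefix
  D='110' vs F='0': no prefix
  D='110' vs G='10': no prefix
  D='110' vs E='111': no prefix
  E='111' vs F='0': no prefix
  E='111' vs G='10': no prefix
  E='111' vs D='110': no prefix
No violation found over all pairs.

YES -- this is a valid prefix code. No codeword is a prefix of any other codeword.


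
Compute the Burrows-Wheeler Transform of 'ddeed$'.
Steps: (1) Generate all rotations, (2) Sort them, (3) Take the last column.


Rotations (sorted):
  0: $ddeed -> last char: d
  1: d$ddee -> last char: e
  2: ddeed$ -> last char: $
  3: deed$d -> last char: d
  4: ed$dde -> last char: e
  5: eed$dd -> last char: d


BWT = de$ded


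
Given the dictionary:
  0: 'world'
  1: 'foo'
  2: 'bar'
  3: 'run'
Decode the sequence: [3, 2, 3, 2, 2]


Look up each index in the dictionary:
  3 -> 'run'
  2 -> 'bar'
  3 -> 'run'
  2 -> 'bar'
  2 -> 'bar'

Decoded: "run bar run bar bar"


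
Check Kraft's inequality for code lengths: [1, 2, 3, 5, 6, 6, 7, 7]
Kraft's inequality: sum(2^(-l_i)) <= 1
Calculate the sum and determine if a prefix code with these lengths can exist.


Sum = 2^(-1) + 2^(-2) + 2^(-3) + 2^(-5) + 2^(-6) + 2^(-6) + 2^(-7) + 2^(-7)
    = 0.5 + 0.25 + 0.125 + 0.03125 + 0.015625 + 0.015625 + 0.0078125 + 0.0078125
    = 122/128 = 0.953125
Since 0.953125 <= 1, Kraft's inequality IS satisfied.
A prefix code with these lengths CAN exist.

Kraft sum = 0.953125. Satisfied.


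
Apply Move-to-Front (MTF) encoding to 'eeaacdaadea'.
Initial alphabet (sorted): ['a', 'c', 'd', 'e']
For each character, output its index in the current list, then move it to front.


MTF encoding:
'e': index 3 in ['a', 'c', 'd', 'e'] -> ['e', 'a', 'c', 'd']
'e': index 0 in ['e', 'a', 'c', 'd'] -> ['e', 'a', 'c', 'd']
'a': index 1 in ['e', 'a', 'c', 'd'] -> ['a', 'e', 'c', 'd']
'a': index 0 in ['a', 'e', 'c', 'd'] -> ['a', 'e', 'c', 'd']
'c': index 2 in ['a', 'e', 'c', 'd'] -> ['c', 'a', 'e', 'd']
'd': index 3 in ['c', 'a', 'e', 'd'] -> ['d', 'c', 'a', 'e']
'a': index 2 in ['d', 'c', 'a', 'e'] -> ['a', 'd', 'c', 'e']
'a': index 0 in ['a', 'd', 'c', 'e'] -> ['a', 'd', 'c', 'e']
'd': index 1 in ['a', 'd', 'c', 'e'] -> ['d', 'a', 'c', 'e']
'e': index 3 in ['d', 'a', 'c', 'e'] -> ['e', 'd', 'a', 'c']
'a': index 2 in ['e', 'd', 'a', 'c'] -> ['a', 'e', 'd', 'c']


Output: [3, 0, 1, 0, 2, 3, 2, 0, 1, 3, 2]


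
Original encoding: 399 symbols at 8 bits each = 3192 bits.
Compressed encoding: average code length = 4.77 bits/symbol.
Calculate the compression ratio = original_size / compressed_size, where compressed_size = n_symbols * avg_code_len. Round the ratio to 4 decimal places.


original_size = n_symbols * orig_bits = 399 * 8 = 3192 bits
compressed_size = n_symbols * avg_code_len = 399 * 4.77 = 1903.23 bits
ratio = original_size / compressed_size = 3192 / 1903.23 = 1.6771

Compression ratio = 1.6771


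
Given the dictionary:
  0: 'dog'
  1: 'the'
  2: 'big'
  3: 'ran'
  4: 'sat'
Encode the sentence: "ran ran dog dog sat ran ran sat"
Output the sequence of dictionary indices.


Look up each word in the dictionary:
  'ran' -> 3
  'ran' -> 3
  'dog' -> 0
  'dog' -> 0
  'sat' -> 4
  'ran' -> 3
  'ran' -> 3
  'sat' -> 4

Encoded: [3, 3, 0, 0, 4, 3, 3, 4]


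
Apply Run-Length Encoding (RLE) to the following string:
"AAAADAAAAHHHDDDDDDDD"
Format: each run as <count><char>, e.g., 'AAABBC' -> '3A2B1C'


Scanning runs left to right:
  i=0: run of 'A' x 4 -> '4A'
  i=4: run of 'D' x 1 -> '1D'
  i=5: run of 'A' x 4 -> '4A'
  i=9: run of 'H' x 3 -> '3H'
  i=12: run of 'D' x 8 -> '8D'

RLE = 4A1D4A3H8D


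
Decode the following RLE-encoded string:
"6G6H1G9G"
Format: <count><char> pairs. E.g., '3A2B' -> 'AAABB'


Expanding each <count><char> pair:
  6G -> 'GGGGGG'
  6H -> 'HHHHHH'
  1G -> 'G'
  9G -> 'GGGGGGGGG'

Decoded = GGGGGGHHHHHHGGGGGGGGGG


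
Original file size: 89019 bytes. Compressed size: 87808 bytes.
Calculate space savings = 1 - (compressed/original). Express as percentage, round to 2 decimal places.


ratio = compressed/original = 87808/89019 = 0.986396
savings = 1 - ratio = 1 - 0.986396 = 0.013604
as a percentage: 0.013604 * 100 = 1.36%

Space savings = 1 - 87808/89019 = 1.36%


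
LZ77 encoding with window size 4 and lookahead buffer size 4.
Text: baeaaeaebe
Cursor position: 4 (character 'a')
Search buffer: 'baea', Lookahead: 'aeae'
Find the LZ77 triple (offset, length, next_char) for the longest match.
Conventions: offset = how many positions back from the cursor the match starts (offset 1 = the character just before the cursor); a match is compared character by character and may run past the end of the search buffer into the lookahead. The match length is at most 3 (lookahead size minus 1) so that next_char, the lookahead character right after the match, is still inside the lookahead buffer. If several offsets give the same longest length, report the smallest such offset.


Try each offset into the search buffer:
  offset=1 (pos 3, char 'a'): match length 1
  offset=2 (pos 2, char 'e'): match length 0
  offset=3 (pos 1, char 'a'): match length 3
  offset=4 (pos 0, char 'b'): match length 0
Longest match has length 3 at offset 3.
next_char = character at position 4 + 3 = 7 -> 'e'

Best match: offset=3, length=3 (matching 'aea' starting at position 1)
LZ77 triple: (3, 3, 'e')


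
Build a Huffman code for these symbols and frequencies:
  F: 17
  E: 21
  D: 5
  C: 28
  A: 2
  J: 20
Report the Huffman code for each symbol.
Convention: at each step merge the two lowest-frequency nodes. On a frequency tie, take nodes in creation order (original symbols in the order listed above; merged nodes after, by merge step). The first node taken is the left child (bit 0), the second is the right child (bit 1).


Huffman tree construction:
Step 1: Merge A(2) + D(5) = 7
Step 2: Merge (A+D)(7) + F(17) = 24
Step 3: Merge J(20) + E(21) = 41
Step 4: Merge ((A+D)+F)(24) + C(28) = 52
Step 5: Merge (J+E)(41) + (((A+D)+F)+C)(52) = 93
Read each symbol's code off the tree from the root (left child = 0, right child = 1).

Codes:
  F: 101 (length 3)
  E: 01 (length 2)
  D: 1001 (length 4)
  C: 11 (length 2)
  A: 1000 (length 4)
  J: 00 (length 2)
Average code length: 217/93 = 2.3333 bits/symbol


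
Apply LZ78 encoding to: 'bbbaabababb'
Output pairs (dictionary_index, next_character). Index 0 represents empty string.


LZ78 encoding steps:
Dictionary: {0: ''}
Step 1: w='' (idx 0), next='b' -> output (0, 'b'), add 'b' as idx 1
Step 2: w='b' (idx 1), next='b' -> output (1, 'b'), add 'bb' as idx 2
Step 3: w='' (idx 0), next='a' -> output (0, 'a'), add 'a' as idx 3
Step 4: w='a' (idx 3), next='b' -> output (3, 'b'), add 'ab' as idx 4
Step 5: w='ab' (idx 4), next='a' -> output (4, 'a'), add 'aba' as idx 5
Step 6: w='bb' (idx 2), end of input -> output (2, '')


Encoded: [(0, 'b'), (1, 'b'), (0, 'a'), (3, 'b'), (4, 'a'), (2, '')]


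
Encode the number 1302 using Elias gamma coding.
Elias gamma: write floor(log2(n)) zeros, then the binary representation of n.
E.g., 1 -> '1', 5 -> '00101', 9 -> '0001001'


num_bits = floor(log2(1302)) + 1 = 11
leading_zeros = num_bits - 1 = 10
binary(1302) = 10100010110

Elias gamma(1302) = '0000000000' + '10100010110' = 000000000010100010110 (21 bits)


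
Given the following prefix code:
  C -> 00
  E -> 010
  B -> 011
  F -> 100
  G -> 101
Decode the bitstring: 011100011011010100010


Decoding step by step:
Bits 011 -> B
Bits 100 -> F
Bits 011 -> B
Bits 011 -> B
Bits 010 -> E
Bits 100 -> F
Bits 010 -> E


Decoded message: BFBBEFE


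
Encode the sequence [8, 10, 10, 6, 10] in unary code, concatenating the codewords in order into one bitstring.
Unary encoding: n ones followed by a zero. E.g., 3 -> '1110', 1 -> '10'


Encode each number as n ones followed by a terminating 0:
  8 -> 111111110 (9 bits)
  10 -> 11111111110 (11 bits)
  10 -> 11111111110 (11 bits)
  6 -> 1111110 (7 bits)
  10 -> 11111111110 (11 bits)
Total length = 9 + 11 + 11 + 7 + 11 = 49 bits.

Unary([8, 10, 10, 6, 10]) = 1111111101111111111011111111110111111011111111110 (49 bits)


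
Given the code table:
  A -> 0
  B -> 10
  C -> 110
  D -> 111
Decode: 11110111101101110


Decoding:
111 -> D
10 -> B
111 -> D
10 -> B
110 -> C
111 -> D
0 -> A


Result: DBDBCDA


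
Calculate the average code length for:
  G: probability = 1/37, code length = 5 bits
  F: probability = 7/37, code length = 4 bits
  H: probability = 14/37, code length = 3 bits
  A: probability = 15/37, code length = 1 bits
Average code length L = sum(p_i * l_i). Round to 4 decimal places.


Weighted contributions p_i * l_i:
  G: (1/37) * 5 = 5/37
  F: (7/37) * 4 = 28/37
  H: (14/37) * 3 = 42/37
  A: (15/37) * 1 = 15/37
Sum = (5 + 28 + 42 + 15)/37 = 90/37

L = 90/37 = 2.4324 bits/symbol


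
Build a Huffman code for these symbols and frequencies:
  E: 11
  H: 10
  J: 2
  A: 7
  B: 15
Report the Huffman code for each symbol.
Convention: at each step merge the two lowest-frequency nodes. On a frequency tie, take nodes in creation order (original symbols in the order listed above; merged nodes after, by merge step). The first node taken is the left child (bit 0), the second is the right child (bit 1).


Huffman tree construction:
Step 1: Merge J(2) + A(7) = 9
Step 2: Merge (J+A)(9) + H(10) = 19
Step 3: Merge E(11) + B(15) = 26
Step 4: Merge ((J+A)+H)(19) + (E+B)(26) = 45
Read each symbol's code off the tree from the root (left child = 0, right child = 1).

Codes:
  E: 10 (length 2)
  H: 01 (length 2)
  J: 000 (length 3)
  A: 001 (length 3)
  B: 11 (length 2)
Average code length: 99/45 = 2.2000 bits/symbol


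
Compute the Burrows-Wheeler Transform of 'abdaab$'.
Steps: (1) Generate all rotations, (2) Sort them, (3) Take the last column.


Rotations (sorted):
  0: $abdaab -> last char: b
  1: aab$abd -> last char: d
  2: ab$abda -> last char: a
  3: abdaab$ -> last char: $
  4: b$abdaa -> last char: a
  5: bdaab$a -> last char: a
  6: daab$ab -> last char: b


BWT = bda$aab


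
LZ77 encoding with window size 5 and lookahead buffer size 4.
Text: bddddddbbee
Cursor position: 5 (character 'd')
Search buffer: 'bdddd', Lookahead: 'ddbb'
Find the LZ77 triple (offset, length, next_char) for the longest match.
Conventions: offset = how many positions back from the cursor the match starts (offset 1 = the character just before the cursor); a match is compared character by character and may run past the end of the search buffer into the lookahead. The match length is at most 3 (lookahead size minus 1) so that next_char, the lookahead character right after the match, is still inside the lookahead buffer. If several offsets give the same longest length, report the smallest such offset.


Try each offset into the search buffer:
  offset=1 (pos 4, char 'd'): match length 2
  offset=2 (pos 3, char 'd'): match length 2
  offset=3 (pos 2, char 'd'): match length 2
  offset=4 (pos 1, char 'd'): match length 2
  offset=5 (pos 0, char 'b'): match length 0
Longest match has length 2, found at offsets 1, 2, 3, 4; take the smallest, offset 1.
next_char = character at position 5 + 2 = 7 -> 'b'

Best match: offset=1, length=2 (matching 'dd' starting at position 4)
LZ77 triple: (1, 2, 'b')


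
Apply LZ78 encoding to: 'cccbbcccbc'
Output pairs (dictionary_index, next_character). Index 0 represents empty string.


LZ78 encoding steps:
Dictionary: {0: ''}
Step 1: w='' (idx 0), next='c' -> output (0, 'c'), add 'c' as idx 1
Step 2: w='c' (idx 1), next='c' -> output (1, 'c'), add 'cc' as idx 2
Step 3: w='' (idx 0), next='b' -> output (0, 'b'), add 'b' as idx 3
Step 4: w='b' (idx 3), next='c' -> output (3, 'c'), add 'bc' as idx 4
Step 5: w='cc' (idx 2), next='b' -> output (2, 'b'), add 'ccb' as idx 5
Step 6: w='c' (idx 1), end of input -> output (1, '')


Encoded: [(0, 'c'), (1, 'c'), (0, 'b'), (3, 'c'), (2, 'b'), (1, '')]


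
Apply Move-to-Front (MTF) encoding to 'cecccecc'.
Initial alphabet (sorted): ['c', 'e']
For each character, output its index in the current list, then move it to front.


MTF encoding:
'c': index 0 in ['c', 'e'] -> ['c', 'e']
'e': index 1 in ['c', 'e'] -> ['e', 'c']
'c': index 1 in ['e', 'c'] -> ['c', 'e']
'c': index 0 in ['c', 'e'] -> ['c', 'e']
'c': index 0 in ['c', 'e'] -> ['c', 'e']
'e': index 1 in ['c', 'e'] -> ['e', 'c']
'c': index 1 in ['e', 'c'] -> ['c', 'e']
'c': index 0 in ['c', 'e'] -> ['c', 'e']


Output: [0, 1, 1, 0, 0, 1, 1, 0]
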